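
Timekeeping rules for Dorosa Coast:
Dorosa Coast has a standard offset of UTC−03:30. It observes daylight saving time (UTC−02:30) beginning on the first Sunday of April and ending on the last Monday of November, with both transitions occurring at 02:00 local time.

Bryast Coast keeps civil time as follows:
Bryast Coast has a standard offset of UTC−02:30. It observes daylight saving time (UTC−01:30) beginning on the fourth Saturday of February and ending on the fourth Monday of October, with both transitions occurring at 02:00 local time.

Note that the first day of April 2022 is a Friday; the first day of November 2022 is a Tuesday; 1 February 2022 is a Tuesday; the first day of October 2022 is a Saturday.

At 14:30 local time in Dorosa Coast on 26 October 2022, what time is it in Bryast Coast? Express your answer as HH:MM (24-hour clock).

14:30

1 April 2022 is a Friday, so the first Sunday is April 3.
1 November 2022 is a Tuesday, so Mondays fall on 7, 14, 21, 28; the last is November 28.
26 October 2022 lies within the daylight-saving period (3 April – 28 November), so Dorosa Coast is on daylight time, UTC−02:30.
14:30 Dorosa Coast + 2h30m = 17:00 UTC.
1 February 2022 is a Tuesday, so the first Saturday is February 5 and the fourth is February 26.
1 October 2022 is a Saturday, so the first Monday is October 3 and the fourth is October 24.
At the standard offset (UTC−02:30), 17:00 UTC − 2h30m = 14:30 Bryast Coast standard time.
The standard-time date in Bryast Coast, 26 October 2022, is outside the daylight-saving period (26 February – 24 October), so Bryast Coast is on standard time, UTC−02:30.
17:00 UTC − 2h30m = 14:30 Bryast Coast.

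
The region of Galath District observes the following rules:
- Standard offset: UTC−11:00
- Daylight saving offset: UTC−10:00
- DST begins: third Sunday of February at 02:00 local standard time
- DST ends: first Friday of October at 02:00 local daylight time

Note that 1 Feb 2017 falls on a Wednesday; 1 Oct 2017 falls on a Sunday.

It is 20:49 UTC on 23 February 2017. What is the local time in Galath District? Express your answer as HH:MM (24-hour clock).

1 February 2017 is a Wednesday, so the first Sunday is February 5 and the third is February 19.
1 October 2017 is a Sunday, so the first Friday is October 6.
At the standard offset (UTC−11:00), 20:49 UTC − 11h = 09:49 Galath District standard time.
Daylight saving runs 19 February – 6 October; the standard-time date in Galath District, 23 February 2017, is inside that window, so Galath District is at UTC−10:00.
20:49 UTC − 10h = 10:49 local.

10:49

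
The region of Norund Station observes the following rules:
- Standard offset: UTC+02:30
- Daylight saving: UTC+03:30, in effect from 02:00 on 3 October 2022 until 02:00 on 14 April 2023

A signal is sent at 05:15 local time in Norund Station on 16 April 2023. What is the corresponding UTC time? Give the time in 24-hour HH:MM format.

02:45

16 April 2023 is outside the daylight-saving period (3 October 2022 – 14 April 2023), so Norund Station is on standard time, UTC+02:30.
05:15 local − 2h30m = 02:45 UTC.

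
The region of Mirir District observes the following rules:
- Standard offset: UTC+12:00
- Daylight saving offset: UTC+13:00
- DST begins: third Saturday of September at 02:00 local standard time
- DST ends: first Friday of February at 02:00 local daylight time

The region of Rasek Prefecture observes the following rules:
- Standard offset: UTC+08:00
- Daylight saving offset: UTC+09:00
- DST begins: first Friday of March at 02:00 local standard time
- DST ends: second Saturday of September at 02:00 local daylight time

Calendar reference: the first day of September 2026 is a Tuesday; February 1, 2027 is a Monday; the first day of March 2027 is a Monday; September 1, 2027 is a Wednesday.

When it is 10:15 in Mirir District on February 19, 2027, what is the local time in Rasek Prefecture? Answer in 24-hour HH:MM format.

06:15

1 September 2026 is a Tuesday, so the first Saturday is September 5 and the third is September 19.
1 February 2027 is a Monday, so the first Friday is February 5.
February 19, 2027 does not fall between 19 September 2026 and 5 February 2027, so daylight saving is not in effect and Mirir District is at UTC+12:00.
10:15 Mirir District − 12h = 22:15 UTC (rolling into the previous day, 18 February 2027).
1 March 2027 is a Monday, so the first Friday is March 5.
1 September 2027 is a Wednesday, so the first Saturday is September 4 and the second is September 11.
At the standard offset (UTC+08:00), 22:15 UTC + 8h = 06:15 Rasek Prefecture standard time (rolling into the next day, 19 February 2027).
Daylight saving runs 5 March – 11 September; the standard-time date in Rasek Prefecture, February 19, 2027, is outside that window, so Rasek Prefecture is on standard time at UTC+08:00.
22:15 UTC + 8h = 06:15 Rasek Prefecture (rolling into the next day, 19 February 2027).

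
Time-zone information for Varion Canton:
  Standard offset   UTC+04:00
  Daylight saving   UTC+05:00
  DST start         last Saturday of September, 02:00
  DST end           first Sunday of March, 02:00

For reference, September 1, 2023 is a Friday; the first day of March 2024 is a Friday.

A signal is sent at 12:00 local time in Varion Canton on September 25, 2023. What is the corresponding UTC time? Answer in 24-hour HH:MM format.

1 September 2023 is a Friday, so Saturdays fall on 2, 9, 16, 23, 30; the last is September 30.
1 March 2024 is a Friday, so the first Sunday is March 3.
September 25, 2023 does not fall between 30 September 2023 and 3 March 2024, so daylight saving is not in effect and Varion Canton is at UTC+04:00.
12:00 local − 4h = 08:00 UTC.

08:00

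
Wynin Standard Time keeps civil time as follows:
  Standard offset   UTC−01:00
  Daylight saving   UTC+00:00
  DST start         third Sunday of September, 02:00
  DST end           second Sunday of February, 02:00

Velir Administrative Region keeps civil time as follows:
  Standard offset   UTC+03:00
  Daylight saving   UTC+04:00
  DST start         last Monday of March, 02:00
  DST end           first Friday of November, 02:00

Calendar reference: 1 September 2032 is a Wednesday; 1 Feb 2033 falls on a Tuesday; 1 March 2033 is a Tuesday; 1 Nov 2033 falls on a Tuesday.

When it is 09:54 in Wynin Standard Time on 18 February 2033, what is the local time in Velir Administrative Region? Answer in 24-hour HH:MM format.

1 September 2032 is a Wednesday, so the first Sunday is September 5 and the third is September 19.
1 February 2033 is a Tuesday, so the first Sunday is February 6 and the second is February 13.
Daylight saving runs 19 September 2032 – 13 February 2033; 18 February 2033 is outside that window, so Wynin Standard Time is on standard time at UTC−01:00.
09:54 Wynin Standard Time + 1h = 10:54 UTC.
1 March 2033 is a Tuesday, so Mondays fall on 7, 14, 21, 28; the last is March 28.
1 November 2033 is a Tuesday, so the first Friday is November 4.
At the standard offset (UTC+03:00), 10:54 UTC + 3h = 13:54 Velir Administrative Region standard time.
Daylight saving runs 28 March – 4 November; the standard-time date in Velir Administrative Region, 18 February 2033, is outside that window, so Velir Administrative Region is on standard time at UTC+03:00.
10:54 UTC + 3h = 13:54 Velir Administrative Region.

13:54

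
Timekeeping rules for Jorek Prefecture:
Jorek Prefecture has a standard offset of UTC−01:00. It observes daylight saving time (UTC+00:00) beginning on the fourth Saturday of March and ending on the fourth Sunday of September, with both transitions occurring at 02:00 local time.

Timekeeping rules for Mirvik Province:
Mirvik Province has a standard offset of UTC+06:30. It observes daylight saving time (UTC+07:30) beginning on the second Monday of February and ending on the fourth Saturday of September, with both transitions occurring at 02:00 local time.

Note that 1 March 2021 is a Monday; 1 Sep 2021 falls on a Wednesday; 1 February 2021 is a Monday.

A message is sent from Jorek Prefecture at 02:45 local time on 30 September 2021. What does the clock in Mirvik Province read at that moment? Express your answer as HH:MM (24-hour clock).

10:15

1 March 2021 is a Monday, so the first Saturday is March 6 and the fourth is March 27.
1 September 2021 is a Wednesday, so the first Sunday is September 5 and the fourth is September 26.
30 September 2021 does not fall between 27 March and 26 September, so daylight saving is not in effect and Jorek Prefecture is at UTC−01:00.
02:45 Jorek Prefecture + 1h = 03:45 UTC.
1 February 2021 is a Monday, so the first Monday is February 1 and the second is February 8.
1 September 2021 is a Wednesday, so the first Saturday is September 4 and the fourth is September 25.
At the standard offset (UTC+06:30), 03:45 UTC + 6h30m = 10:15 Mirvik Province standard time.
The standard-time date in Mirvik Province, 30 September 2021, is outside the daylight-saving period (8 February – 25 September), so Mirvik Province is on standard time, UTC+06:30.
03:45 UTC + 6h30m = 10:15 Mirvik Province.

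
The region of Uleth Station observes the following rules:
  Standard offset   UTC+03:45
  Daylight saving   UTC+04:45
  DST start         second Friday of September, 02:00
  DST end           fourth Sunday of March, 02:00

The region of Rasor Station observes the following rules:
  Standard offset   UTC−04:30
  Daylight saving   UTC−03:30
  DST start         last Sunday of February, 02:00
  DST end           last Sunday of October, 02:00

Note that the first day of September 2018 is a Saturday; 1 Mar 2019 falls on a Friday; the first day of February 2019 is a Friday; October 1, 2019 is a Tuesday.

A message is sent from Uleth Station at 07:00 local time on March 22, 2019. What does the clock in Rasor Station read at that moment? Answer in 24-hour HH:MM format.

1 September 2018 is a Saturday, so the first Friday is September 7 and the second is September 14.
1 March 2019 is a Friday, so the first Sunday is March 3 and the fourth is March 24.
March 22, 2019 lies within the daylight-saving period (14 September 2018 – 24 March 2019), so Uleth Station is on daylight time, UTC+04:45.
07:00 Uleth Station − 4h45m = 02:15 UTC.
1 February 2019 is a Friday, so Sundays fall on 3, 10, 17, 24; the last is February 24.
1 October 2019 is a Tuesday, so Sundays fall on 6, 13, 20, 27; the last is October 27.
At the standard offset (UTC−04:30), 02:15 UTC − 4h30m = 21:45 Rasor Station standard time (rolling into the previous day, 21 March 2019).
The standard-time date in Rasor Station, March 21, 2019, falls between 24 February and 27 October, so daylight saving is in effect and Rasor Station is at UTC−03:30.
02:15 UTC − 3h30m = 22:45 Rasor Station (rolling into the previous day, 21 March 2019).

22:45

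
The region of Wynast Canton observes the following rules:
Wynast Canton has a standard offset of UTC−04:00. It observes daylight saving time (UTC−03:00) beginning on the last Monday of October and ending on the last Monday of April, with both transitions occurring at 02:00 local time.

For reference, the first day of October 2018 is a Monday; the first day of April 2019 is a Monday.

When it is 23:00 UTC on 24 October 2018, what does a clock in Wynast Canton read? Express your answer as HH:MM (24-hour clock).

1 October 2018 is a Monday, so Mondays fall on 1, 8, 15, 22, 29; the last is October 29.
1 April 2019 is a Monday, so Mondays fall on 1, 8, 15, 22, 29; the last is April 29.
At the standard offset (UTC−04:00), 23:00 UTC − 4h = 19:00 Wynast Canton standard time.
The standard-time date in Wynast Canton, 24 October 2018, does not fall between 29 October 2018 and 29 April 2019, so daylight saving is not in effect and Wynast Canton is at UTC−04:00.
23:00 UTC − 4h = 19:00 local.

19:00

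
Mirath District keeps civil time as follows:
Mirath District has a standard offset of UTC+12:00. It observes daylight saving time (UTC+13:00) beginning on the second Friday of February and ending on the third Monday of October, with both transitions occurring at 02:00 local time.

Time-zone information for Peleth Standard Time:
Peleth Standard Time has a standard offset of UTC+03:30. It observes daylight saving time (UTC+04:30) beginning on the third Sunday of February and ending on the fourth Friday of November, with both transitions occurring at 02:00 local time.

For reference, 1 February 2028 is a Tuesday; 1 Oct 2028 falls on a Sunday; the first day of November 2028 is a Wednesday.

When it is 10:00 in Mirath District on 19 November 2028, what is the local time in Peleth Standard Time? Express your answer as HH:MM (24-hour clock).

1 February 2028 is a Tuesday, so the first Friday is February 4 and the second is February 11.
1 October 2028 is a Sunday, so the first Monday is October 2 and the third is October 16.
19 November 2028 does not fall between 11 February and 16 October, so daylight saving is not in effect and Mirath District is at UTC+12:00.
10:00 Mirath District − 12h = 22:00 UTC (rolling into the previous day, 18 November 2028).
1 February 2028 is a Tuesday, so the first Sunday is February 6 and the third is February 20.
1 November 2028 is a Wednesday, so the first Friday is November 3 and the fourth is November 24.
At the standard offset (UTC+03:30), 22:00 UTC + 3h30m = 01:30 Peleth Standard Time standard time (rolling into the next day, 19 November 2028).
Daylight saving runs 20 February – 24 November; the standard-time date in Peleth Standard Time, 19 November 2028, is inside that window, so Peleth Standard Time is at UTC+04:30.
22:00 UTC + 4h30m = 02:30 Peleth Standard Time (rolling into the next day, 19 November 2028).

02:30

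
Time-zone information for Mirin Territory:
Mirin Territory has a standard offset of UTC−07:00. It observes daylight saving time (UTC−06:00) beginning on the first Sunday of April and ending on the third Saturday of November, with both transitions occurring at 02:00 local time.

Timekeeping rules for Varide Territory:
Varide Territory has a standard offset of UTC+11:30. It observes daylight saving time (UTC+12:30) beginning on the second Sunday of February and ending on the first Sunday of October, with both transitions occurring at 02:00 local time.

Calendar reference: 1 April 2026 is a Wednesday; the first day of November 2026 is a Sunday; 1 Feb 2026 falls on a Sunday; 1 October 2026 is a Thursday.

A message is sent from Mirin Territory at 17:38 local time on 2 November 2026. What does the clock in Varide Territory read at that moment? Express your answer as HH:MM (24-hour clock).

11:08

1 April 2026 is a Wednesday, so the first Sunday is April 5.
1 November 2026 is a Sunday, so the first Saturday is November 7 and the third is November 21.
2 November 2026 lies within the daylight-saving period (5 April – 21 November), so Mirin Territory is on daylight time, UTC−06:00.
17:38 Mirin Territory + 6h = 23:38 UTC.
1 February 2026 is a Sunday, so the first Sunday is February 1 and the second is February 8.
1 October 2026 is a Thursday, so the first Sunday is October 4.
At the standard offset (UTC+11:30), 23:38 UTC + 11h30m = 11:08 Varide Territory standard time (rolling into the next day, 3 November 2026).
The standard-time date in Varide Territory, 3 November 2026, does not fall between 8 February and 4 October, so daylight saving is not in effect and Varide Territory is at UTC+11:30.
23:38 UTC + 11h30m = 11:08 Varide Territory (rolling into the next day, 3 November 2026).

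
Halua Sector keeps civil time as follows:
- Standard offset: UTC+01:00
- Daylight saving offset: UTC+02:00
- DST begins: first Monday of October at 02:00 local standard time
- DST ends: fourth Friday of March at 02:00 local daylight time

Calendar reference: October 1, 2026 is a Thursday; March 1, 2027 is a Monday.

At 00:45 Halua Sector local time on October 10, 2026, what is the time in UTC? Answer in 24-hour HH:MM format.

1 October 2026 is a Thursday, so the first Monday is October 5.
1 March 2027 is a Monday, so the first Friday is March 5 and the fourth is March 26.
Daylight saving runs 5 October 2026 – 26 March 2027; October 10, 2026 is inside that window, so Halua Sector is at UTC+02:00.
00:45 local − 2h = 22:45 UTC (rolling into the previous day, 9 October 2026).

22:45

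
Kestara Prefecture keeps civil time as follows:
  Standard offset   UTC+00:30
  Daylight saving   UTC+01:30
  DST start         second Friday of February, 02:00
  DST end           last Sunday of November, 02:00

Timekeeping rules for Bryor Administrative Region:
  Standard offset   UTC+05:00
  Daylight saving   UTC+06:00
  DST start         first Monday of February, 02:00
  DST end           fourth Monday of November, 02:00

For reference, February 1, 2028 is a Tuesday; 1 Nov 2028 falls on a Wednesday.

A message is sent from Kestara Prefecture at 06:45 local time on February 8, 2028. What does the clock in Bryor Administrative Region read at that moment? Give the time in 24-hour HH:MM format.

1 February 2028 is a Tuesday, so the first Friday is February 4 and the second is February 11.
1 November 2028 is a Wednesday, so Sundays fall on 5, 12, 19, 26; the last is November 26.
February 8, 2028 does not fall between 11 February and 26 November, so daylight saving is not in effect and Kestara Prefecture is at UTC+00:30.
06:45 Kestara Prefecture − 0h30m = 06:15 UTC.
1 February 2028 is a Tuesday, so the first Monday is February 7.
1 November 2028 is a Wednesday, so the first Monday is November 6 and the fourth is November 27.
At the standard offset (UTC+05:00), 06:15 UTC + 5h = 11:15 Bryor Administrative Region standard time.
The standard-time date in Bryor Administrative Region, February 8, 2028, lies within the daylight-saving period (7 February – 27 November), so Bryor Administrative Region is on daylight time, UTC+06:00.
06:15 UTC + 6h = 12:15 Bryor Administrative Region.

12:15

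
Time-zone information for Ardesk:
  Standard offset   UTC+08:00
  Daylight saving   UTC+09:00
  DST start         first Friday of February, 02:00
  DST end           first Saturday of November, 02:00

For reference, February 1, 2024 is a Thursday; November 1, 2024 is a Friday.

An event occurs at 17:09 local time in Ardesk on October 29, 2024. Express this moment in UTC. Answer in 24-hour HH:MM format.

08:09

1 February 2024 is a Thursday, so the first Friday is February 2.
1 November 2024 is a Friday, so the first Saturday is November 2.
October 29, 2024 lies within the daylight-saving period (2 February – 2 November), so Ardesk is on daylight time, UTC+09:00.
17:09 local − 9h = 08:09 UTC.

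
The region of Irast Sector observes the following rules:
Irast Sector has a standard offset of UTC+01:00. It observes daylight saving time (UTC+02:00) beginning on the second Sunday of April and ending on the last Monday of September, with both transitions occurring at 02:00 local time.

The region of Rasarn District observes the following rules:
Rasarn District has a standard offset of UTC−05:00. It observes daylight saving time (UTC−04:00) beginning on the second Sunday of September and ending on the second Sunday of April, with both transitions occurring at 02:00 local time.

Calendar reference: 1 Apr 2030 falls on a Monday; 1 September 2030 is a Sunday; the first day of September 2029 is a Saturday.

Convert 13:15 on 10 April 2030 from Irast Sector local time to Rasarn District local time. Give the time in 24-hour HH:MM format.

08:15

1 April 2030 is a Monday, so the first Sunday is April 7 and the second is April 14.
1 September 2030 is a Sunday, so Mondays fall on 2, 9, 16, 23, 30; the last is September 30.
10 April 2030 is outside the daylight-saving period (14 April – 30 September), so Irast Sector is on standard time, UTC+01:00.
13:15 Irast Sector − 1h = 12:15 UTC.
1 September 2029 is a Saturday, so the first Sunday is September 2 and the second is September 9.
1 April 2030 is a Monday, so the first Sunday is April 7 and the second is April 14.
At the standard offset (UTC−05:00), 12:15 UTC − 5h = 07:15 Rasarn District standard time.
Daylight saving runs 9 September 2029 – 14 April 2030; the standard-time date in Rasarn District, 10 April 2030, is inside that window, so Rasarn District is at UTC−04:00.
12:15 UTC − 4h = 08:15 Rasarn District.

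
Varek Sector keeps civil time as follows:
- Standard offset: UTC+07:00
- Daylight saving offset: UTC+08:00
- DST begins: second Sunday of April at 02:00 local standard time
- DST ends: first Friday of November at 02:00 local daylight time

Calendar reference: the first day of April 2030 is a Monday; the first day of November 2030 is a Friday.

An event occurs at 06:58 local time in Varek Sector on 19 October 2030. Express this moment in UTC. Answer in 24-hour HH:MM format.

22:58

1 April 2030 is a Monday, so the first Sunday is April 7 and the second is April 14.
1 November 2030 is a Friday, so the first Friday is November 1.
19 October 2030 falls between 14 April and 1 November, so daylight saving is in effect and Varek Sector is at UTC+08:00.
06:58 local − 8h = 22:58 UTC (rolling into the previous day, 18 October 2030).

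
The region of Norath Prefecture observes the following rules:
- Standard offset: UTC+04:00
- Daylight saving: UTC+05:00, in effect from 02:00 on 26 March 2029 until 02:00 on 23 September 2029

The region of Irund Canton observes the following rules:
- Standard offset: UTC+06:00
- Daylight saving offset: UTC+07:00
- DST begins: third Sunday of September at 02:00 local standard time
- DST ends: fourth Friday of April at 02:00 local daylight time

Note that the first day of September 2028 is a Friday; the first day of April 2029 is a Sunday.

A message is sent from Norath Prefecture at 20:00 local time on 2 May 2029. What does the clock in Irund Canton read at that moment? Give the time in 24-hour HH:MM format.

21:00

Daylight saving runs 26 March – 23 September; 2 May 2029 is inside that window, so Norath Prefecture is at UTC+05:00.
20:00 Norath Prefecture − 5h = 15:00 UTC.
1 September 2028 is a Friday, so the first Sunday is September 3 and the third is September 17.
1 April 2029 is a Sunday, so the first Friday is April 6 and the fourth is April 27.
At the standard offset (UTC+06:00), 15:00 UTC + 6h = 21:00 Irund Canton standard time.
The standard-time date in Irund Canton, 2 May 2029, does not fall between 17 September 2028 and 27 April 2029, so daylight saving is not in effect and Irund Canton is at UTC+06:00.
15:00 UTC + 6h = 21:00 Irund Canton.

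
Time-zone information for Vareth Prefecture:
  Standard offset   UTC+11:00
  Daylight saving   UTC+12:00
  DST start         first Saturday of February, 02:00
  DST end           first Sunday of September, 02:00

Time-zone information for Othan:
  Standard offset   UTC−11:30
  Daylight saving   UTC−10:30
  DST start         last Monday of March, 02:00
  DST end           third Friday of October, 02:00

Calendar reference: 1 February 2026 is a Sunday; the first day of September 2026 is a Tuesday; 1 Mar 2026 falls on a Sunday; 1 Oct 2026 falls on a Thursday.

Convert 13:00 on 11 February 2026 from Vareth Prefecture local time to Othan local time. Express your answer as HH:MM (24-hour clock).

1 February 2026 is a Sunday, so the first Saturday is February 7.
1 September 2026 is a Tuesday, so the first Sunday is September 6.
Daylight saving runs 7 February – 6 September; 11 February 2026 is inside that window, so Vareth Prefecture is at UTC+12:00.
13:00 Vareth Prefecture − 12h = 01:00 UTC.
1 March 2026 is a Sunday, so Mondays fall on 2, 9, 16, 23, 30; the last is March 30.
1 October 2026 is a Thursday, so the first Friday is October 2 and the third is October 16.
At the standard offset (UTC−11:30), 01:00 UTC − 11h30m = 13:30 Othan standard time (rolling into the previous day, 10 February 2026).
The standard-time date in Othan, 10 February 2026, is outside the daylight-saving period (30 March – 16 October), so Othan is on standard time, UTC−11:30.
01:00 UTC − 11h30m = 13:30 Othan (rolling into the previous day, 10 February 2026).

13:30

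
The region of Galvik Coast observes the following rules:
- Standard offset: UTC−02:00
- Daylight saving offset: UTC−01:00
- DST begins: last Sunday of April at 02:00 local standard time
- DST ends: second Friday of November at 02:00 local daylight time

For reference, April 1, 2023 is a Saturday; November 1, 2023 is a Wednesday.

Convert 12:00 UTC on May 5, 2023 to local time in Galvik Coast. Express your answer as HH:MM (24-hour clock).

11:00

1 April 2023 is a Saturday, so Sundays fall on 2, 9, 16, 23, 30; the last is April 30.
1 November 2023 is a Wednesday, so the first Friday is November 3 and the second is November 10.
At the standard offset (UTC−02:00), 12:00 UTC − 2h = 10:00 Galvik Coast standard time.
Daylight saving runs 30 April – 10 November; the standard-time date in Galvik Coast, May 5, 2023, is inside that window, so Galvik Coast is at UTC−01:00.
12:00 UTC − 1h = 11:00 local.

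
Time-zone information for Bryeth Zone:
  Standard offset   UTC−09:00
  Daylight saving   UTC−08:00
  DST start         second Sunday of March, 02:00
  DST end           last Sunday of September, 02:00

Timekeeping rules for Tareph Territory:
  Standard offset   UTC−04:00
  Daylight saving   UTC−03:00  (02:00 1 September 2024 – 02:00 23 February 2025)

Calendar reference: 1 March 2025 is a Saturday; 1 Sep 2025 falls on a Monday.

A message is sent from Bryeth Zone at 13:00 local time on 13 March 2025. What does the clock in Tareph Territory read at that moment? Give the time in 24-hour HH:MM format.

17:00

1 March 2025 is a Saturday, so the first Sunday is March 2 and the second is March 9.
1 September 2025 is a Monday, so Sundays fall on 7, 14, 21, 28; the last is September 28.
Daylight saving runs 9 March – 28 September; 13 March 2025 is inside that window, so Bryeth Zone is at UTC−08:00.
13:00 Bryeth Zone + 8h = 21:00 UTC.
At the standard offset (UTC−04:00), 21:00 UTC − 4h = 17:00 Tareph Territory standard time.
The standard-time date in Tareph Territory, 13 March 2025, does not fall between 1 September 2024 and 23 February 2025, so daylight saving is not in effect and Tareph Territory is at UTC−04:00.
21:00 UTC − 4h = 17:00 Tareph Territory.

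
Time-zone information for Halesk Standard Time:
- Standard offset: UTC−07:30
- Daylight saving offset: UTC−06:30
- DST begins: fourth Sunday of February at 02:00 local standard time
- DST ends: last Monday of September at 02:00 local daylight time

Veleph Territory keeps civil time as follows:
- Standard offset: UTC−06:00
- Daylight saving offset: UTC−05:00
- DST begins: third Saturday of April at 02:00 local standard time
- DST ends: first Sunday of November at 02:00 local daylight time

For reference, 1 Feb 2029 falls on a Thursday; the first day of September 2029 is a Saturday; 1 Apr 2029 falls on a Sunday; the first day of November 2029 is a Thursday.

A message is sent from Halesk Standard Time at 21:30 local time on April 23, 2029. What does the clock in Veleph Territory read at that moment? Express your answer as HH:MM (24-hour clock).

1 February 2029 is a Thursday, so the first Sunday is February 4 and the fourth is February 25.
1 September 2029 is a Saturday, so Mondays fall on 3, 10, 17, 24; the last is September 24.
Daylight saving runs 25 February – 24 September; April 23, 2029 is inside that window, so Halesk Standard Time is at UTC−06:30.
21:30 Halesk Standard Time + 6h30m = 04:00 UTC (rolling into the next day, 24 April 2029).
1 April 2029 is a Sunday, so the first Saturday is April 7 and the third is April 21.
1 November 2029 is a Thursday, so the first Sunday is November 4.
At the standard offset (UTC−06:00), 04:00 UTC − 6h = 22:00 Veleph Territory standard time (rolling into the previous day, 23 April 2029).
The standard-time date in Veleph Territory, April 23, 2029, lies within the daylight-saving period (21 April – 4 November), so Veleph Territory is on daylight time, UTC−05:00.
04:00 UTC − 5h = 23:00 Veleph Territory (rolling into the previous day, 23 April 2029).

23:00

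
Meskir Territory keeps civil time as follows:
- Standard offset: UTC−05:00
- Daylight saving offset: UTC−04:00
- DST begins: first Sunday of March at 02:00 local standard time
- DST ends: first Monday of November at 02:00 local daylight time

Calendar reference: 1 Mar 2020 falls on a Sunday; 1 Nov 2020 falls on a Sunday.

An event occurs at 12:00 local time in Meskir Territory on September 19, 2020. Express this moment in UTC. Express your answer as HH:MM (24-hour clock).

1 March 2020 is a Sunday, so the first Sunday is March 1.
1 November 2020 is a Sunday, so the first Monday is November 2.
September 19, 2020 lies within the daylight-saving period (1 March – 2 November), so Meskir Territory is on daylight time, UTC−04:00.
12:00 local + 4h = 16:00 UTC.

16:00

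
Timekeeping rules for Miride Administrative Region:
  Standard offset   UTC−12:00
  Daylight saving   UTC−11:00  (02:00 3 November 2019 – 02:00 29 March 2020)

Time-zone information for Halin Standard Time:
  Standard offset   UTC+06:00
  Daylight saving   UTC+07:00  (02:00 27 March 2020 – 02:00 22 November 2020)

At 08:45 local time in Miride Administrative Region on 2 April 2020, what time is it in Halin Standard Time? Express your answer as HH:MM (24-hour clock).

03:45

2 April 2020 does not fall between 3 November 2019 and 29 March 2020, so daylight saving is not in effect and Miride Administrative Region is at UTC−12:00.
08:45 Miride Administrative Region + 12h = 20:45 UTC.
At the standard offset (UTC+06:00), 20:45 UTC + 6h = 02:45 Halin Standard Time standard time (rolling into the next day, 3 April 2020).
Daylight saving runs 27 March – 22 November; the standard-time date in Halin Standard Time, 3 April 2020, is inside that window, so Halin Standard Time is at UTC+07:00.
20:45 UTC + 7h = 03:45 Halin Standard Time (rolling into the next day, 3 April 2020).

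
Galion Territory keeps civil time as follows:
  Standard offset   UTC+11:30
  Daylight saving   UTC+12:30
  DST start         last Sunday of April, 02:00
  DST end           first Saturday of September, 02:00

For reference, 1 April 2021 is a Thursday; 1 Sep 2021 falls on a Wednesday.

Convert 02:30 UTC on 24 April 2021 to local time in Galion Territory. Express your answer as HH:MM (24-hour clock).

14:00

1 April 2021 is a Thursday, so Sundays fall on 4, 11, 18, 25; the last is April 25.
1 September 2021 is a Wednesday, so the first Saturday is September 4.
At the standard offset (UTC+11:30), 02:30 UTC + 11h30m = 14:00 Galion Territory standard time.
The standard-time date in Galion Territory, 24 April 2021, does not fall between 25 April and 4 September, so daylight saving is not in effect and Galion Territory is at UTC+11:30.
02:30 UTC + 11h30m = 14:00 local.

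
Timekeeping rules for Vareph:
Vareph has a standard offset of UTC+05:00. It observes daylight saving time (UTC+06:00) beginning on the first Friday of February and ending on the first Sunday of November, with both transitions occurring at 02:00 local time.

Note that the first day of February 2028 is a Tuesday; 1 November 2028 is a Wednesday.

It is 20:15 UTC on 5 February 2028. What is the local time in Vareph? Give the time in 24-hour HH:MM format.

1 February 2028 is a Tuesday, so the first Friday is February 4.
1 November 2028 is a Wednesday, so the first Sunday is November 5.
At the standard offset (UTC+05:00), 20:15 UTC + 5h = 01:15 Vareph standard time (rolling into the next day, 6 February 2028).
The standard-time date in Vareph, 6 February 2028, falls between 4 February and 5 November, so daylight saving is in effect and Vareph is at UTC+06:00.
20:15 UTC + 6h = 02:15 local (rolling into the next day, 6 February 2028).

02:15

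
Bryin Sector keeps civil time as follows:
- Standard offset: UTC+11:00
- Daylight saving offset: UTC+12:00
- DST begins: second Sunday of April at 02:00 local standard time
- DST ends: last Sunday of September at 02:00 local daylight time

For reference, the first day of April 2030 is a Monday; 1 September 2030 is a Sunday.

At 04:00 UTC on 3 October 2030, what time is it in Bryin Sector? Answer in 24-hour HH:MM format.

1 April 2030 is a Monday, so the first Sunday is April 7 and the second is April 14.
1 September 2030 is a Sunday, so Sundays fall on 1, 8, 15, 22, 29; the last is September 29.
At the standard offset (UTC+11:00), 04:00 UTC + 11h = 15:00 Bryin Sector standard time.
The standard-time date in Bryin Sector, 3 October 2030, does not fall between 14 April and 29 September, so daylight saving is not in effect and Bryin Sector is at UTC+11:00.
04:00 UTC + 11h = 15:00 local.

15:00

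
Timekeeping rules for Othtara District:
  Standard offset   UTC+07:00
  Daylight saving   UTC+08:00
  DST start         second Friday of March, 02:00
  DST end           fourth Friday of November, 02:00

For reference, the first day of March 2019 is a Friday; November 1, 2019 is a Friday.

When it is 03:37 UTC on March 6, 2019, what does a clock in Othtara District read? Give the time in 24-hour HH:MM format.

1 March 2019 is a Friday, so the first Friday is March 1 and the second is March 8.
1 November 2019 is a Friday, so the first Friday is November 1 and the fourth is November 22.
At the standard offset (UTC+07:00), 03:37 UTC + 7h = 10:37 Othtara District standard time.
The standard-time date in Othtara District, March 6, 2019, is outside the daylight-saving period (8 March – 22 November), so Othtara District is on standard time, UTC+07:00.
03:37 UTC + 7h = 10:37 local.

10:37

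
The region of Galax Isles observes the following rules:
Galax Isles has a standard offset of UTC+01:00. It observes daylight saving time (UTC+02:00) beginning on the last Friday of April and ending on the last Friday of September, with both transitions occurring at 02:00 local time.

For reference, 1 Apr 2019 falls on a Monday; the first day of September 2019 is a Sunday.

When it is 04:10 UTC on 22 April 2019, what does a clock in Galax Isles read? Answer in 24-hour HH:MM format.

1 April 2019 is a Monday, so Fridays fall on 5, 12, 19, 26; the last is April 26.
1 September 2019 is a Sunday, so Fridays fall on 6, 13, 20, 27; the last is September 27.
At the standard offset (UTC+01:00), 04:10 UTC + 1h = 05:10 Galax Isles standard time.
Daylight saving runs 26 April – 27 September; the standard-time date in Galax Isles, 22 April 2019, is outside that window, so Galax Isles is on standard time at UTC+01:00.
04:10 UTC + 1h = 05:10 local.

05:10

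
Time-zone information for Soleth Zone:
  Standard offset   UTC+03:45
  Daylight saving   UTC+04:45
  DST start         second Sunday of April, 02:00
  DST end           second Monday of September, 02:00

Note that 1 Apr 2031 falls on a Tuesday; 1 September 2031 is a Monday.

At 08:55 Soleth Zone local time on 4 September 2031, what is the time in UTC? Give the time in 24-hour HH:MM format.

1 April 2031 is a Tuesday, so the first Sunday is April 6 and the second is April 13.
1 September 2031 is a Monday, so the first Monday is September 1 and the second is September 8.
4 September 2031 lies within the daylight-saving period (13 April – 8 September), so Soleth Zone is on daylight time, UTC+04:45.
08:55 local − 4h45m = 04:10 UTC.

04:10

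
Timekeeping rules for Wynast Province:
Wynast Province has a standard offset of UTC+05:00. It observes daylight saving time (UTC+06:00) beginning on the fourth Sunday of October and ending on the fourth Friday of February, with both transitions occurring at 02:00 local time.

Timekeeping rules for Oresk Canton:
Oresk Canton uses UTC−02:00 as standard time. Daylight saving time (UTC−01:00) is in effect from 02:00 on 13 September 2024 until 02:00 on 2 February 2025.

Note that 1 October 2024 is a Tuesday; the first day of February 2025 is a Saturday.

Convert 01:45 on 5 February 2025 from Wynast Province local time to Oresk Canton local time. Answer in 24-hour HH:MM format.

17:45

1 October 2024 is a Tuesday, so the first Sunday is October 6 and the fourth is October 27.
1 February 2025 is a Saturday, so the first Friday is February 7 and the fourth is February 28.
5 February 2025 falls between 27 October 2024 and 28 February 2025, so daylight saving is in effect and Wynast Province is at UTC+06:00.
01:45 Wynast Province − 6h = 19:45 UTC (rolling into the previous day, 4 February 2025).
At the standard offset (UTC−02:00), 19:45 UTC − 2h = 17:45 Oresk Canton standard time.
The standard-time date in Oresk Canton, 4 February 2025, does not fall between 13 September 2024 and 2 February 2025, so daylight saving is not in effect and Oresk Canton is at UTC−02:00.
19:45 UTC − 2h = 17:45 Oresk Canton.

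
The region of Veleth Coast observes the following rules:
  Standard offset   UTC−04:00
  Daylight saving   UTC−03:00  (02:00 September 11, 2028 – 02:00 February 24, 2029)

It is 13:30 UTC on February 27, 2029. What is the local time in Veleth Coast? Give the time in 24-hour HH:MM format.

At the standard offset (UTC−04:00), 13:30 UTC − 4h = 09:30 Veleth Coast standard time.
Daylight saving runs 11 September 2028 – 24 February 2029; the standard-time date in Veleth Coast, February 27, 2029, is outside that window, so Veleth Coast is on standard time at UTC−04:00.
13:30 UTC − 4h = 09:30 local.

09:30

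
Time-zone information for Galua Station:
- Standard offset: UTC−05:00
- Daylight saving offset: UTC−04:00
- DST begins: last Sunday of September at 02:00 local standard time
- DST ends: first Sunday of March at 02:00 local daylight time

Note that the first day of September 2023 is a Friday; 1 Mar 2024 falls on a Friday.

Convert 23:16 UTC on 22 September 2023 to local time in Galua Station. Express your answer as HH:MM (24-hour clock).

1 September 2023 is a Friday, so Sundays fall on 3, 10, 17, 24; the last is September 24.
1 March 2024 is a Friday, so the first Sunday is March 3.
At the standard offset (UTC−05:00), 23:16 UTC − 5h = 18:16 Galua Station standard time.
Daylight saving runs 24 September 2023 – 3 March 2024; the standard-time date in Galua Station, 22 September 2023, is outside that window, so Galua Station is on standard time at UTC−05:00.
23:16 UTC − 5h = 18:16 local.

18:16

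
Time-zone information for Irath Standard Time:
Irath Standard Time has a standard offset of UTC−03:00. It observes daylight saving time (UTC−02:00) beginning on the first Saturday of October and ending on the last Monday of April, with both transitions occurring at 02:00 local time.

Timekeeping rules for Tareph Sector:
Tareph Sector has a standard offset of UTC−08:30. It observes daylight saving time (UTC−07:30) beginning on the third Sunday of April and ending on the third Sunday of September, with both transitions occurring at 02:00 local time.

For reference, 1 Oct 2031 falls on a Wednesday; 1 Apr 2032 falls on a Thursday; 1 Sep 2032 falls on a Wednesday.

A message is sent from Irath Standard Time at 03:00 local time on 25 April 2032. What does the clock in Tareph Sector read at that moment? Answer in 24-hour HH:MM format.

21:30

1 October 2031 is a Wednesday, so the first Saturday is October 4.
1 April 2032 is a Thursday, so Mondays fall on 5, 12, 19, 26; the last is April 26.
25 April 2032 lies within the daylight-saving period (4 October 2031 – 26 April 2032), so Irath Standard Time is on daylight time, UTC−02:00.
03:00 Irath Standard Time + 2h = 05:00 UTC.
1 April 2032 is a Thursday, so the first Sunday is April 4 and the third is April 18.
1 September 2032 is a Wednesday, so the first Sunday is September 5 and the third is September 19.
At the standard offset (UTC−08:30), 05:00 UTC − 8h30m = 20:30 Tareph Sector standard time (rolling into the previous day, 24 April 2032).
The standard-time date in Tareph Sector, 24 April 2032, falls between 18 April and 19 September, so daylight saving is in effect and Tareph Sector is at UTC−07:30.
05:00 UTC − 7h30m = 21:30 Tareph Sector (rolling into the previous day, 24 April 2032).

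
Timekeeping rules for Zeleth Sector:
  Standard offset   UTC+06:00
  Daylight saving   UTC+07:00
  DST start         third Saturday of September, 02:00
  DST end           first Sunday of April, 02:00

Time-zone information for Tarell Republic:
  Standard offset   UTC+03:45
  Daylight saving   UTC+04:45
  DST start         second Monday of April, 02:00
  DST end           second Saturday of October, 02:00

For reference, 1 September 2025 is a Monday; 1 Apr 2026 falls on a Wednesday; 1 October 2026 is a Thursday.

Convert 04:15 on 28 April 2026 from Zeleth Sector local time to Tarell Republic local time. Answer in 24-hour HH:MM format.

03:00

1 September 2025 is a Monday, so the first Saturday is September 6 and the third is September 20.
1 April 2026 is a Wednesday, so the first Sunday is April 5.
Daylight saving runs 20 September 2025 – 5 April 2026; 28 April 2026 is outside that window, so Zeleth Sector is on standard time at UTC+06:00.
04:15 Zeleth Sector − 6h = 22:15 UTC (rolling into the previous day, 27 April 2026).
1 April 2026 is a Wednesday, so the first Monday is April 6 and the second is April 13.
1 October 2026 is a Thursday, so the first Saturday is October 3 and the second is October 10.
At the standard offset (UTC+03:45), 22:15 UTC + 3h45m = 02:00 Tarell Republic standard time (rolling into the next day, 28 April 2026).
Daylight saving runs 13 April – 10 October; the standard-time date in Tarell Republic, 28 April 2026, is inside that window, so Tarell Republic is at UTC+04:45.
22:15 UTC + 4h45m = 03:00 Tarell Republic (rolling into the next day, 28 April 2026).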